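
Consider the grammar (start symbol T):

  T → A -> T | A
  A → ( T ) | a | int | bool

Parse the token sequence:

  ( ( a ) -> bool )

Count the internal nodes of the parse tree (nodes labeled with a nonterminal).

[T [A ( [T [A ( [T [A a]] )] -> [T [A bool]]] )]]

8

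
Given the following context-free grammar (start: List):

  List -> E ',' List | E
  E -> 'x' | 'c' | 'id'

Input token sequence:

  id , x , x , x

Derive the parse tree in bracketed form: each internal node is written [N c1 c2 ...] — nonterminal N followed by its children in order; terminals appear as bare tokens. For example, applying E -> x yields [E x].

[List [E id] , [List [E x] , [List [E x] , [List [E x]]]]]

List
E , List
id , List
id , E , List
id , x , List
id , x , E , List
id , x , x , List
id , x , x , E
id , x , x , x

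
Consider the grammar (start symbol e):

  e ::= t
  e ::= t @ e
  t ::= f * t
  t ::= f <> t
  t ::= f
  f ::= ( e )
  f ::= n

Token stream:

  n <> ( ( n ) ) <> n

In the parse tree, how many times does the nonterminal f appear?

[e [t [f n] <> [t [f ( [e [t [f ( [e [t [f n]]] )]]] )] <> [t [f n]]]]]

5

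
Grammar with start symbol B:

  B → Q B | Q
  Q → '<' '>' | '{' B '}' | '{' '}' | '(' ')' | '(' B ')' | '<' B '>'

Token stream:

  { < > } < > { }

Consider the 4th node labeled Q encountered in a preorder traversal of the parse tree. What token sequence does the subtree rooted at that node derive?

[B [Q { [B [Q < >]] }] [B [Q < >] [B [Q { }]]]]

{ }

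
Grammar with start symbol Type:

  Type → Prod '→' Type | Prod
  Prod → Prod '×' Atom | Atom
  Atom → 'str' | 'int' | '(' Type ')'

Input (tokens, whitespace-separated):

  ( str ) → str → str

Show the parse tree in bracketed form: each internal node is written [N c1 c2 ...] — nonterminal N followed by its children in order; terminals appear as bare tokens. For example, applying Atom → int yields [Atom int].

[Type [Prod [Atom ( [Type [Prod [Atom str]]] )]] → [Type [Prod [Atom str]] → [Type [Prod [Atom str]]]]]

Type
Prod → Type
Atom → Type
( Type ) → Type
( Prod ) → Type
( Atom ) → Type
( str ) → Type
( str ) → Prod → Type
( str ) → Atom → Type
( str ) → str → Type
( str ) → str → Prod
( str ) → str → Atom
( str ) → str → str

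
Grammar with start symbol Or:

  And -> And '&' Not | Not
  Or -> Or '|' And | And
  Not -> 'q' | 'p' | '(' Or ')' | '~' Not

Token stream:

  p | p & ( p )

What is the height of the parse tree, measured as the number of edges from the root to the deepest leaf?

[Or [Or [And [Not p]]] | [And [And [Not p]] & [Not ( [Or [And [Not p]]] )]]]

6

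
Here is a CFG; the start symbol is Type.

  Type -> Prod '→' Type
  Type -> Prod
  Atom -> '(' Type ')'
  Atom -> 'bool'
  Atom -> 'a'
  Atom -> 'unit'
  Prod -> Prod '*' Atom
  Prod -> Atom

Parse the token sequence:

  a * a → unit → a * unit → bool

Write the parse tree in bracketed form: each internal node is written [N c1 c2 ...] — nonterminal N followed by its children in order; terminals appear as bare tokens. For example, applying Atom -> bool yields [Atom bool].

[Type [Prod [Prod [Atom a]] * [Atom a]] → [Type [Prod [Atom unit]] → [Type [Prod [Prod [Atom a]] * [Atom unit]] → [Type [Prod [Atom bool]]]]]]

Type
Prod → Type
Prod * Atom → Type
Atom * Atom → Type
a * Atom → Type
a * a → Type
a * a → Prod → Type
a * a → Atom → Type
a * a → unit → Type
a * a → unit → Prod → Type
a * a → unit → Prod * Atom → Type
a * a → unit → Atom * Atom → Type
a * a → unit → a * Atom → Type
a * a → unit → a * unit → Type
a * a → unit → a * unit → Prod
a * a → unit → a * unit → Atom
a * a → unit → a * unit → bool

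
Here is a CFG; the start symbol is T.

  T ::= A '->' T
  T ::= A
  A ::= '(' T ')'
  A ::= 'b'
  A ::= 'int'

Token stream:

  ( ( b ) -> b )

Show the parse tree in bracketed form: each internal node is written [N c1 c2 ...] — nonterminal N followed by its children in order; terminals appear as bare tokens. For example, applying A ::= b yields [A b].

T
A
( T )
( A -> T )
( ( T ) -> T )
( ( A ) -> T )
( ( b ) -> T )
( ( b ) -> A )
( ( b ) -> b )

[T [A ( [T [A ( [T [A b]] )] -> [T [A b]]] )]]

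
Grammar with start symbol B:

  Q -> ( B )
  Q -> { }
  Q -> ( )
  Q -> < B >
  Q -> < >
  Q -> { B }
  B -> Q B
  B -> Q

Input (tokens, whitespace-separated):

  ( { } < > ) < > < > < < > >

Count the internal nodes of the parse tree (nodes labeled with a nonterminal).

14

[B [Q ( [B [Q { }] [B [Q < >]]] )] [B [Q < >] [B [Q < >] [B [Q < [B [Q < >]] >]]]]]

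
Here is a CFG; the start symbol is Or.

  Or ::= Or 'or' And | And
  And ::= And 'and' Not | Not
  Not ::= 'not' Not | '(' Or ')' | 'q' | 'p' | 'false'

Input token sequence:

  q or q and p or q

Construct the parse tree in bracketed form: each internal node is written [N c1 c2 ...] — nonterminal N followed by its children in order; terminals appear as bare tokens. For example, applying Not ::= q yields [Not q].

[Or [Or [Or [And [Not q]]] or [And [And [Not q]] and [Not p]]] or [And [Not q]]]

Or
Or or And
Or or And or And
And or And or And
Not or And or And
q or And or And
q or And and Not or And
q or Not and Not or And
q or q and Not or And
q or q and p or And
q or q and p or Not
q or q and p or q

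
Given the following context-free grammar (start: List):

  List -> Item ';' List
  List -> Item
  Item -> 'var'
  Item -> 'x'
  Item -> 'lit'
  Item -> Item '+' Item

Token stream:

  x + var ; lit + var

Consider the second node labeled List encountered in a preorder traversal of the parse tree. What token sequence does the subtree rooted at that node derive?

[List [Item [Item x] + [Item var]] ; [List [Item [Item lit] + [Item var]]]]

lit + var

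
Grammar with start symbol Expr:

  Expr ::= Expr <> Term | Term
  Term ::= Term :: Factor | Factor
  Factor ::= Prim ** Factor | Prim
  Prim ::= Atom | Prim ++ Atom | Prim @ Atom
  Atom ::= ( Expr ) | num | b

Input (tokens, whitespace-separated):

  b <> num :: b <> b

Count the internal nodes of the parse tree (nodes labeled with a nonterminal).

19

[Expr [Expr [Expr [Term [Factor [Prim [Atom b]]]]] <> [Term [Term [Factor [Prim [Atom num]]]] :: [Factor [Prim [Atom b]]]]] <> [Term [Factor [Prim [Atom b]]]]]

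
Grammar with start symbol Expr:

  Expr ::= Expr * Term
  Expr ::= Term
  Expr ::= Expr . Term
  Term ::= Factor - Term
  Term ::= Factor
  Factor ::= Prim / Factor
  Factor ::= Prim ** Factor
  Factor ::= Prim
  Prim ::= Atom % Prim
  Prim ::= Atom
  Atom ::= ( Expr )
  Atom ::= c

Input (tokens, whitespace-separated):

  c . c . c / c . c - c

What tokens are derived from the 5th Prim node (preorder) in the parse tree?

[Expr [Expr [Expr [Expr [Term [Factor [Prim [Atom c]]]]] . [Term [Factor [Prim [Atom c]]]]] . [Term [Factor [Prim [Atom c]] / [Factor [Prim [Atom c]]]]]] . [Term [Factor [Prim [Atom c]]] - [Term [Factor [Prim [Atom c]]]]]]

c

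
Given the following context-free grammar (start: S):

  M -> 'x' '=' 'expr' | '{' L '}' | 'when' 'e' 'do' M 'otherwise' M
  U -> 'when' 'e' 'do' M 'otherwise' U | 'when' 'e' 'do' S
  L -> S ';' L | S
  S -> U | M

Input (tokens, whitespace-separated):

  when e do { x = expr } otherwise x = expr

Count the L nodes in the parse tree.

[S [M when e do [M { [L [S [M x = expr]]] }] otherwise [M x = expr]]]

1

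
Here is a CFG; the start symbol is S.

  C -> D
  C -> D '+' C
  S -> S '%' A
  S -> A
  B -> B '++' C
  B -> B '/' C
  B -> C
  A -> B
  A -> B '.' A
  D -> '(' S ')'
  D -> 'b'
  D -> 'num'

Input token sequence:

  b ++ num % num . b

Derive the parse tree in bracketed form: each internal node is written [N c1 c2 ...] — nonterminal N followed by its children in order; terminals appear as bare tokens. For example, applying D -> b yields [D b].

[S [S [A [B [B [C [D b]]] ++ [C [D num]]]]] % [A [B [C [D num]]] . [A [B [C [D b]]]]]]

S
S % A
A % A
B % A
B ++ C % A
C ++ C % A
D ++ C % A
b ++ C % A
b ++ D % A
b ++ num % A
b ++ num % B . A
b ++ num % C . A
b ++ num % D . A
b ++ num % num . A
b ++ num % num . B
b ++ num % num . C
b ++ num % num . D
b ++ num % num . b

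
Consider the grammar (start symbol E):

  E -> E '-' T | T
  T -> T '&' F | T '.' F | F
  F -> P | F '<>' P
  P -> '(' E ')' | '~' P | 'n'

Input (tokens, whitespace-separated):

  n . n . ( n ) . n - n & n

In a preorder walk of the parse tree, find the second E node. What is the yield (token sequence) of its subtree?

n . n . ( n ) . n

[E [E [T [T [T [T [F [P n]]] . [F [P n]]] . [F [P ( [E [T [F [P n]]]] )]]] . [F [P n]]]] - [T [T [F [P n]]] & [F [P n]]]]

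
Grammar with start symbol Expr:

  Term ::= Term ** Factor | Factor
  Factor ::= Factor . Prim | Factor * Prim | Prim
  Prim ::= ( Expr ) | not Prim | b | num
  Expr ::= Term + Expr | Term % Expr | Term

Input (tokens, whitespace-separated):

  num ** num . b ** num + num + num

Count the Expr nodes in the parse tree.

3

[Expr [Term [Term [Term [Factor [Prim num]]] ** [Factor [Factor [Prim num]] . [Prim b]]] ** [Factor [Prim num]]] + [Expr [Term [Factor [Prim num]]] + [Expr [Term [Factor [Prim num]]]]]]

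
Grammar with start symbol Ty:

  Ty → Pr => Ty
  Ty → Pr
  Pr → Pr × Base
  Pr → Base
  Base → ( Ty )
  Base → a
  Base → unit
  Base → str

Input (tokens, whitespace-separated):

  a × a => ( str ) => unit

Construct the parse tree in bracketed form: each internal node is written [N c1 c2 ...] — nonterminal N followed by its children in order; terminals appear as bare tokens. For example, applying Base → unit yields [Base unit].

Ty
Pr => Ty
Pr × Base => Ty
Base × Base => Ty
a × Base => Ty
a × a => Ty
a × a => Pr => Ty
a × a => Base => Ty
a × a => ( Ty ) => Ty
a × a => ( Pr ) => Ty
a × a => ( Base ) => Ty
a × a => ( str ) => Ty
a × a => ( str ) => Pr
a × a => ( str ) => Base
a × a => ( str ) => unit

[Ty [Pr [Pr [Base a]] × [Base a]] => [Ty [Pr [Base ( [Ty [Pr [Base str]]] )]] => [Ty [Pr [Base unit]]]]]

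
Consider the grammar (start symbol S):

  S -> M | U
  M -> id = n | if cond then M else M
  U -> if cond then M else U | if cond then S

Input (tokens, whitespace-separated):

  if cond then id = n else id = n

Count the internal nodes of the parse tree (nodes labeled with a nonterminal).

[S [M if cond then [M id = n] else [M id = n]]]

4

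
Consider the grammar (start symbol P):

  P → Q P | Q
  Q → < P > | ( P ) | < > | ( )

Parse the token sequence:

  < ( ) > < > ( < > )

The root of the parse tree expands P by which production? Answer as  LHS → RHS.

P → Q P

[P [Q < [P [Q ( )]] >] [P [Q < >] [P [Q ( [P [Q < >]] )]]]]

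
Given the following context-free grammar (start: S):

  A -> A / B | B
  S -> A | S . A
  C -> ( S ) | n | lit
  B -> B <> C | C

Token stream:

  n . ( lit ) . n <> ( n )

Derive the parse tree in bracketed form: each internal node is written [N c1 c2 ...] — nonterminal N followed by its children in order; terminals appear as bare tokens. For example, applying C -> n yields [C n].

[S [S [S [A [B [C n]]]] . [A [B [C ( [S [A [B [C lit]]]] )]]]] . [A [B [B [C n]] <> [C ( [S [A [B [C n]]]] )]]]]

S
S . A
S . A . A
A . A . A
B . A . A
C . A . A
n . A . A
n . B . A
n . C . A
n . ( S ) . A
n . ( A ) . A
n . ( B ) . A
n . ( C ) . A
n . ( lit ) . A
n . ( lit ) . B
n . ( lit ) . B <> C
n . ( lit ) . C <> C
n . ( lit ) . n <> C
n . ( lit ) . n <> ( S )
n . ( lit ) . n <> ( A )
n . ( lit ) . n <> ( B )
n . ( lit ) . n <> ( C )
n . ( lit ) . n <> ( n )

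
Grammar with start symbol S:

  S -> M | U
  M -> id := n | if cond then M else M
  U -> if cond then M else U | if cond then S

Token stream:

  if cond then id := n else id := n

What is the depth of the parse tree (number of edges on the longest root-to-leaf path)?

[S [M if cond then [M id := n] else [M id := n]]]

3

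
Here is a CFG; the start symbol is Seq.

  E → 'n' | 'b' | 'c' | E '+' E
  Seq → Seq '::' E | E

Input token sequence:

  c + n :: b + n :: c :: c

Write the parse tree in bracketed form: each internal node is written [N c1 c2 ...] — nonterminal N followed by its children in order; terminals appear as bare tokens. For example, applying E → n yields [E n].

[Seq [Seq [Seq [Seq [E [E c] + [E n]]] :: [E [E b] + [E n]]] :: [E c]] :: [E c]]

Seq
Seq :: E
Seq :: E :: E
Seq :: E :: E :: E
E :: E :: E :: E
E + E :: E :: E :: E
c + E :: E :: E :: E
c + n :: E :: E :: E
c + n :: E + E :: E :: E
c + n :: b + E :: E :: E
c + n :: b + n :: E :: E
c + n :: b + n :: c :: E
c + n :: b + n :: c :: c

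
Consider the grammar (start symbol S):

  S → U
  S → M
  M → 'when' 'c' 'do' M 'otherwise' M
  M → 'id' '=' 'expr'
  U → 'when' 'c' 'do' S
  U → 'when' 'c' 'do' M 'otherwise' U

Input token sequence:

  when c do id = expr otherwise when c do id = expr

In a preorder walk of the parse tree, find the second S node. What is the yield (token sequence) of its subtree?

id = expr

[S [U when c do [M id = expr] otherwise [U when c do [S [M id = expr]]]]]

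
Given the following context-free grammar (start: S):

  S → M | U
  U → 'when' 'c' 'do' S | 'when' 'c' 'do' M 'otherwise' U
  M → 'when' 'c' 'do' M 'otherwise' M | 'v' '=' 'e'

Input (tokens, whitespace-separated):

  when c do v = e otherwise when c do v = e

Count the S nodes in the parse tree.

[S [U when c do [M v = e] otherwise [U when c do [S [M v = e]]]]]

2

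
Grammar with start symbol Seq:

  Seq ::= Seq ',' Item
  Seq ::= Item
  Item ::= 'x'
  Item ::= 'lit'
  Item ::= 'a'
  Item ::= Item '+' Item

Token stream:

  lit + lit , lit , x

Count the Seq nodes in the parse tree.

3

[Seq [Seq [Seq [Item [Item lit] + [Item lit]]] , [Item lit]] , [Item x]]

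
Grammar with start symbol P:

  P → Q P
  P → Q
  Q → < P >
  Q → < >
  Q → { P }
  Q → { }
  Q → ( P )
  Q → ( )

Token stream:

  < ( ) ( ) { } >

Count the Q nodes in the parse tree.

4

[P [Q < [P [Q ( )] [P [Q ( )] [P [Q { }]]]] >]]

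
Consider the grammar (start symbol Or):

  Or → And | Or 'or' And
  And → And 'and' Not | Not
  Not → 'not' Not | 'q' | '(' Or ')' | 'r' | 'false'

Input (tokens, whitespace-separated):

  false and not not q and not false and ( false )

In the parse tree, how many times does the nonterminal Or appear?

[Or [And [And [And [And [Not false]] and [Not not [Not not [Not q]]]] and [Not not [Not false]]] and [Not ( [Or [And [Not false]]] )]]]

2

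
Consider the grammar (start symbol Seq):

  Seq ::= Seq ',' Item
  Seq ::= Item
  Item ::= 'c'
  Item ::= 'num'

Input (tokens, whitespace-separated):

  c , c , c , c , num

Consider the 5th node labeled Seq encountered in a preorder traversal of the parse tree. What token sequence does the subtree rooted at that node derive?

c

[Seq [Seq [Seq [Seq [Seq [Item c]] , [Item c]] , [Item c]] , [Item c]] , [Item num]]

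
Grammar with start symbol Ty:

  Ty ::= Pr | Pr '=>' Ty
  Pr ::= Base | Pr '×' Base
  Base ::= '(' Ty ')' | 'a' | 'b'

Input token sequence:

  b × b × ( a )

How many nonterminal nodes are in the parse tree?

10

[Ty [Pr [Pr [Pr [Base b]] × [Base b]] × [Base ( [Ty [Pr [Base a]]] )]]]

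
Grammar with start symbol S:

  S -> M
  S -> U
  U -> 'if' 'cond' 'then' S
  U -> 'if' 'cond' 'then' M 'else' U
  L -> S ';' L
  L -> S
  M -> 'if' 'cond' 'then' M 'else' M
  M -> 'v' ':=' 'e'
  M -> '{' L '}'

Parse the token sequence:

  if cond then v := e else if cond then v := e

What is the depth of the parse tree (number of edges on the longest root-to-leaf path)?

[S [U if cond then [M v := e] else [U if cond then [S [M v := e]]]]]

5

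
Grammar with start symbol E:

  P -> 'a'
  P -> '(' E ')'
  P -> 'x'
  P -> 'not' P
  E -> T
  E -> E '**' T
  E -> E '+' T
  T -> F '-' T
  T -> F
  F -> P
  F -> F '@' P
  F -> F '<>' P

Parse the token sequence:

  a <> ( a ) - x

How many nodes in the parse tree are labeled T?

[E [T [F [F [P a]] <> [P ( [E [T [F [P a]]]] )]] - [T [F [P x]]]]]

3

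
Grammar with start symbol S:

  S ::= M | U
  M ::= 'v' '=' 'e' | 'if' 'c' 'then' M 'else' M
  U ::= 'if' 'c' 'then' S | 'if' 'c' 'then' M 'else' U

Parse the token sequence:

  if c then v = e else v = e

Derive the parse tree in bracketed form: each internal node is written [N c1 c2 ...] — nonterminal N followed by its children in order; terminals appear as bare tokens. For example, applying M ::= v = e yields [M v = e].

[S [M if c then [M v = e] else [M v = e]]]

S
M
if c then M else M
if c then v = e else M
if c then v = e else v = e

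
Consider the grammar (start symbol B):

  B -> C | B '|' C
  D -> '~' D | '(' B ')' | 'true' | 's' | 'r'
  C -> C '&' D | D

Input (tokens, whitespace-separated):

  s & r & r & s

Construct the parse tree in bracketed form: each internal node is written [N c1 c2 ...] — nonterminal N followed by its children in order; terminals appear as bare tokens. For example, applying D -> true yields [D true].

[B [C [C [C [C [D s]] & [D r]] & [D r]] & [D s]]]

B
C
C & D
C & D & D
C & D & D & D
D & D & D & D
s & D & D & D
s & r & D & D
s & r & r & D
s & r & r & s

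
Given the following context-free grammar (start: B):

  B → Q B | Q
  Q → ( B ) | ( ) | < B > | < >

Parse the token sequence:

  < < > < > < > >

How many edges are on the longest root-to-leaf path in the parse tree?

6

[B [Q < [B [Q < >] [B [Q < >] [B [Q < >]]]] >]]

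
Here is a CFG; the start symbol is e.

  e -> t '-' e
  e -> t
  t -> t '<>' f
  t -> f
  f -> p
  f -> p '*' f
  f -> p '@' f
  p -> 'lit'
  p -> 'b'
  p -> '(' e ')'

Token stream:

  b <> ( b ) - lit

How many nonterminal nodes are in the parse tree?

15

[e [t [t [f [p b]]] <> [f [p ( [e [t [f [p b]]]] )]]] - [e [t [f [p lit]]]]]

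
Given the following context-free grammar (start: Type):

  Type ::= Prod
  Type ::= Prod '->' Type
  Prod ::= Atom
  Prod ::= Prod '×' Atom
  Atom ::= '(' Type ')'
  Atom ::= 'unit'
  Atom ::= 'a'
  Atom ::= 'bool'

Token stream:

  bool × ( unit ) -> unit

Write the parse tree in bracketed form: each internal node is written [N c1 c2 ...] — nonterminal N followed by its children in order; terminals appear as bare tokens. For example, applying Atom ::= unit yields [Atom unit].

[Type [Prod [Prod [Atom bool]] × [Atom ( [Type [Prod [Atom unit]]] )]] -> [Type [Prod [Atom unit]]]]

Type
Prod -> Type
Prod × Atom -> Type
Atom × Atom -> Type
bool × Atom -> Type
bool × ( Type ) -> Type
bool × ( Prod ) -> Type
bool × ( Atom ) -> Type
bool × ( unit ) -> Type
bool × ( unit ) -> Prod
bool × ( unit ) -> Atom
bool × ( unit ) -> unit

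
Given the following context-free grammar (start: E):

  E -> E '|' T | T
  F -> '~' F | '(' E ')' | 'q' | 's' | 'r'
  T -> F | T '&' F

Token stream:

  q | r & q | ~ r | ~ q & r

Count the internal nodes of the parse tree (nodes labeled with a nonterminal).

[E [E [E [E [T [F q]]] | [T [T [F r]] & [F q]]] | [T [F ~ [F r]]]] | [T [T [F ~ [F q]]] & [F r]]]

18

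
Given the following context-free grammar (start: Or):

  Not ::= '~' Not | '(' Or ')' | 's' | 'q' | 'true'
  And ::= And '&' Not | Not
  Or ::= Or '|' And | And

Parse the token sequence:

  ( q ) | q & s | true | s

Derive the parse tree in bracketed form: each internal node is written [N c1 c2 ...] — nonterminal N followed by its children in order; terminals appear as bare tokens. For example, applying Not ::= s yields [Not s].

[Or [Or [Or [Or [And [Not ( [Or [And [Not q]]] )]]] | [And [And [Not q]] & [Not s]]] | [And [Not true]]] | [And [Not s]]]

Or
Or | And
Or | And | And
Or | And | And | And
And | And | And | And
Not | And | And | And
( Or ) | And | And | And
( And ) | And | And | And
( Not ) | And | And | And
( q ) | And | And | And
( q ) | And & Not | And | And
( q ) | Not & Not | And | And
( q ) | q & Not | And | And
( q ) | q & s | And | And
( q ) | q & s | Not | And
( q ) | q & s | true | And
( q ) | q & s | true | Not
( q ) | q & s | true | s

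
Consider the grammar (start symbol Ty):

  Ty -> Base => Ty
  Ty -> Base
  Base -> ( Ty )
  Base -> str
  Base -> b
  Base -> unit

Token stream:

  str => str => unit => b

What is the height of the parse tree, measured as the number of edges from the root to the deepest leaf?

5

[Ty [Base str] => [Ty [Base str] => [Ty [Base unit] => [Ty [Base b]]]]]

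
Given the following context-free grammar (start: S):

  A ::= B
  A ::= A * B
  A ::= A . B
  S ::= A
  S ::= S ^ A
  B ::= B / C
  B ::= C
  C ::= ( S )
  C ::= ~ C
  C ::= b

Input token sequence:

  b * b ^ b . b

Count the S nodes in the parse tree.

[S [S [A [A [B [C b]]] * [B [C b]]]] ^ [A [A [B [C b]]] . [B [C b]]]]

2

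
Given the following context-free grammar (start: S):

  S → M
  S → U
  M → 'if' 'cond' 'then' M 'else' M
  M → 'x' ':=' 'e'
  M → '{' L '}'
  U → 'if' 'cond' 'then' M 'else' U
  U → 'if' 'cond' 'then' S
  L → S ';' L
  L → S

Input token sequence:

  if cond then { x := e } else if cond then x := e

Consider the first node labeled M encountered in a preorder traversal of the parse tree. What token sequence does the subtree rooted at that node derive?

{ x := e }

[S [U if cond then [M { [L [S [M x := e]]] }] else [U if cond then [S [M x := e]]]]]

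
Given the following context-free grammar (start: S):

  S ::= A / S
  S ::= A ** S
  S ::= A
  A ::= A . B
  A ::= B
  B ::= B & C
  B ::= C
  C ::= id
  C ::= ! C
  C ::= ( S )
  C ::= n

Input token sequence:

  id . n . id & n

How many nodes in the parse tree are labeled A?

[S [A [A [A [B [C id]]] . [B [C n]]] . [B [B [C id]] & [C n]]]]

3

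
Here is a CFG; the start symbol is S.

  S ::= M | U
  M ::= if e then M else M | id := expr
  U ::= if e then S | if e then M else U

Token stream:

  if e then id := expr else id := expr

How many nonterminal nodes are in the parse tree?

[S [M if e then [M id := expr] else [M id := expr]]]

4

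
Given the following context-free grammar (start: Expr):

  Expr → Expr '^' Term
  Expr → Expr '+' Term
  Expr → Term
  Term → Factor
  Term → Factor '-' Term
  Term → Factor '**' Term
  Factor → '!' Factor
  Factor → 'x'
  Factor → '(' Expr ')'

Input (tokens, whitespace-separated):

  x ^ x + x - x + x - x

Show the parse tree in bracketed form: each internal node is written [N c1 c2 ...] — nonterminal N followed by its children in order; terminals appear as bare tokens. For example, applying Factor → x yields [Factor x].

[Expr [Expr [Expr [Expr [Term [Factor x]]] ^ [Term [Factor x]]] + [Term [Factor x] - [Term [Factor x]]]] + [Term [Factor x] - [Term [Factor x]]]]

Expr
Expr + Term
Expr + Term + Term
Expr ^ Term + Term + Term
Term ^ Term + Term + Term
Factor ^ Term + Term + Term
x ^ Term + Term + Term
x ^ Factor + Term + Term
x ^ x + Term + Term
x ^ x + Factor - Term + Term
x ^ x + x - Term + Term
x ^ x + x - Factor + Term
x ^ x + x - x + Term
x ^ x + x - x + Factor - Term
x ^ x + x - x + x - Term
x ^ x + x - x + x - Factor
x ^ x + x - x + x - x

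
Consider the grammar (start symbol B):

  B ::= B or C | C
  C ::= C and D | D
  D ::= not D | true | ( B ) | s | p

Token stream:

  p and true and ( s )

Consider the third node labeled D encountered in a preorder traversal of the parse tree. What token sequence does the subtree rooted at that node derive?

( s )

[B [C [C [C [D p]] and [D true]] and [D ( [B [C [D s]]] )]]]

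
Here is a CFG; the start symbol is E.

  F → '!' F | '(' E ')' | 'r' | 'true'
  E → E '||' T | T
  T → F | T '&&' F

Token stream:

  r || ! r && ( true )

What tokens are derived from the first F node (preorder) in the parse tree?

r

[E [E [T [F r]]] || [T [T [F ! [F r]]] && [F ( [E [T [F true]]] )]]]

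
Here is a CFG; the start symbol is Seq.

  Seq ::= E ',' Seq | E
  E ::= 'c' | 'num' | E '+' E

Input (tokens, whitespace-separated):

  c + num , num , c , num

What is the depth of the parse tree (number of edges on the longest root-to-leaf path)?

[Seq [E [E c] + [E num]] , [Seq [E num] , [Seq [E c] , [Seq [E num]]]]]

5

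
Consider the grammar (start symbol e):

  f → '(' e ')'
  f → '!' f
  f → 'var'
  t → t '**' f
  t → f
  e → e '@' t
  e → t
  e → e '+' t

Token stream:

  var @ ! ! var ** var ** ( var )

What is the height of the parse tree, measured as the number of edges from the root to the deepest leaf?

7

[e [e [t [f var]]] @ [t [t [t [f ! [f ! [f var]]]] ** [f var]] ** [f ( [e [t [f var]]] )]]]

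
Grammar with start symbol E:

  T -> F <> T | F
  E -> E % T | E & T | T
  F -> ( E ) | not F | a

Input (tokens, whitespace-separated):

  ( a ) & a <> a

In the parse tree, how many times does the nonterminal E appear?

3

[E [E [T [F ( [E [T [F a]]] )]]] & [T [F a] <> [T [F a]]]]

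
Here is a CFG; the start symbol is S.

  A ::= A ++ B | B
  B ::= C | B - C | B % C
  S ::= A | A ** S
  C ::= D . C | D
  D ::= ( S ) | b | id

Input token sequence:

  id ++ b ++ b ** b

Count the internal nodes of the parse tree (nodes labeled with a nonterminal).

[S [A [A [A [B [C [D id]]]] ++ [B [C [D b]]]] ++ [B [C [D b]]]] ** [S [A [B [C [D b]]]]]]

18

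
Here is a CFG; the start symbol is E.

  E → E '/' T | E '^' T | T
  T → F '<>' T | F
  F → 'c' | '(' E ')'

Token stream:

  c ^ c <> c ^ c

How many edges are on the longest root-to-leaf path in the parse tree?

[E [E [E [T [F c]]] ^ [T [F c] <> [T [F c]]]] ^ [T [F c]]]

5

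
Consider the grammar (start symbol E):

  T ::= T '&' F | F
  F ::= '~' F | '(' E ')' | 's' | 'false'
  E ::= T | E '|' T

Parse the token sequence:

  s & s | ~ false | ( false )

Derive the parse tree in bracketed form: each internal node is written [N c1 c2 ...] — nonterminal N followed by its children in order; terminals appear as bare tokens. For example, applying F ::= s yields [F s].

E
E | T
E | T | T
T | T | T
T & F | T | T
F & F | T | T
s & F | T | T
s & s | T | T
s & s | F | T
s & s | ~ F | T
s & s | ~ false | T
s & s | ~ false | F
s & s | ~ false | ( E )
s & s | ~ false | ( T )
s & s | ~ false | ( F )
s & s | ~ false | ( false )

[E [E [E [T [T [F s]] & [F s]]] | [T [F ~ [F false]]]] | [T [F ( [E [T [F false]]] )]]]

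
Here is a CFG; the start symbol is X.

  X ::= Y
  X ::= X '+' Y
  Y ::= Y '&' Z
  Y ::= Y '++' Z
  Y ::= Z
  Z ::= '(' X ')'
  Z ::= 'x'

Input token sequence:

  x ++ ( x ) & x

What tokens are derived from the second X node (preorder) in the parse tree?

[X [Y [Y [Y [Z x]] ++ [Z ( [X [Y [Z x]]] )]] & [Z x]]]

x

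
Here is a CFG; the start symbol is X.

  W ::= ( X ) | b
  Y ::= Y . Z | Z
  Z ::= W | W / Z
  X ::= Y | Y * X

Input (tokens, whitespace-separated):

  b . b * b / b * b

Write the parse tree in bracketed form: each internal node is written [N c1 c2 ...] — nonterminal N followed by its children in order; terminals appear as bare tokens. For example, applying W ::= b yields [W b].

X
Y * X
Y . Z * X
Z . Z * X
W . Z * X
b . Z * X
b . W * X
b . b * X
b . b * Y * X
b . b * Z * X
b . b * W / Z * X
b . b * b / Z * X
b . b * b / W * X
b . b * b / b * X
b . b * b / b * Y
b . b * b / b * Z
b . b * b / b * W
b . b * b / b * b

[X [Y [Y [Z [W b]]] . [Z [W b]]] * [X [Y [Z [W b] / [Z [W b]]]] * [X [Y [Z [W b]]]]]]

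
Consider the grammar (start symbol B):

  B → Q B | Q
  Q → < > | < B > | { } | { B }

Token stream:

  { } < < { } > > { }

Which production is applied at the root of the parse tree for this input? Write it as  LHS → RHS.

[B [Q { }] [B [Q < [B [Q < [B [Q { }]] >]] >] [B [Q { }]]]]

B → Q B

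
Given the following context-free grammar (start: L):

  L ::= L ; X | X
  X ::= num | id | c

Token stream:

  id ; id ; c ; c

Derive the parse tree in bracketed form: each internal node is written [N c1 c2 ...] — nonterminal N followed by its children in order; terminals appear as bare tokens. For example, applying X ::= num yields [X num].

[L [L [L [L [X id]] ; [X id]] ; [X c]] ; [X c]]

L
L ; X
L ; X ; X
L ; X ; X ; X
X ; X ; X ; X
id ; X ; X ; X
id ; id ; X ; X
id ; id ; c ; X
id ; id ; c ; c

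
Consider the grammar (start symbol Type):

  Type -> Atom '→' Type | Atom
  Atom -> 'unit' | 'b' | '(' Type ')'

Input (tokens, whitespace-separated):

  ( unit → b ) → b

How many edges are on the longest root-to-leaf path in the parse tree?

[Type [Atom ( [Type [Atom unit] → [Type [Atom b]]] )] → [Type [Atom b]]]

5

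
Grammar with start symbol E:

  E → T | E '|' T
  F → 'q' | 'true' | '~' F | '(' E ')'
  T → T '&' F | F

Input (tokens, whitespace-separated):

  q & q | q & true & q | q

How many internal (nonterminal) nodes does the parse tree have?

15

[E [E [E [T [T [F q]] & [F q]]] | [T [T [T [F q]] & [F true]] & [F q]]] | [T [F q]]]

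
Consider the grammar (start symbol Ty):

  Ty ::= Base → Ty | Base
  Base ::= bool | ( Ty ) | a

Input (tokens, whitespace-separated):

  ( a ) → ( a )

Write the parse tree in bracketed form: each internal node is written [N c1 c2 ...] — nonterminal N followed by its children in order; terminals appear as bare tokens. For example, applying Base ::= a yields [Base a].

Ty
Base → Ty
( Ty ) → Ty
( Base ) → Ty
( a ) → Ty
( a ) → Base
( a ) → ( Ty )
( a ) → ( Base )
( a ) → ( a )

[Ty [Base ( [Ty [Base a]] )] → [Ty [Base ( [Ty [Base a]] )]]]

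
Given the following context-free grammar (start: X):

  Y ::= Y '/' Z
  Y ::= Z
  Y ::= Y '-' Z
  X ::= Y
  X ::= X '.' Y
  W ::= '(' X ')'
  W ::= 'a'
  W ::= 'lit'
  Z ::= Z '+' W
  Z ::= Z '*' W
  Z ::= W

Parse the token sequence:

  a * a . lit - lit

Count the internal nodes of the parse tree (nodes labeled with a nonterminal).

[X [X [Y [Z [Z [W a]] * [W a]]]] . [Y [Y [Z [W lit]]] - [Z [W lit]]]]

13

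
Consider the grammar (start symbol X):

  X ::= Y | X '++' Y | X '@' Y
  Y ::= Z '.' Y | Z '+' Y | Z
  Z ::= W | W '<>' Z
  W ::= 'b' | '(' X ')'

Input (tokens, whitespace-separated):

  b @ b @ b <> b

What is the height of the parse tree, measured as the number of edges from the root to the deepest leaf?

6

[X [X [X [Y [Z [W b]]]] @ [Y [Z [W b]]]] @ [Y [Z [W b] <> [Z [W b]]]]]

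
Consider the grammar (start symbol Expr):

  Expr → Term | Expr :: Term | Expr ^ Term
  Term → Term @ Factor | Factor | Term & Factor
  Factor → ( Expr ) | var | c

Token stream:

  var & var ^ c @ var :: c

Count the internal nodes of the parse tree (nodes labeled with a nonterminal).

[Expr [Expr [Expr [Term [Term [Factor var]] & [Factor var]]] ^ [Term [Term [Factor c]] @ [Factor var]]] :: [Term [Factor c]]]

13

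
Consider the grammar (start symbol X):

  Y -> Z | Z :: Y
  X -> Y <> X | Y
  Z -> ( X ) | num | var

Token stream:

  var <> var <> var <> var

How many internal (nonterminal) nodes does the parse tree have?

12

[X [Y [Z var]] <> [X [Y [Z var]] <> [X [Y [Z var]] <> [X [Y [Z var]]]]]]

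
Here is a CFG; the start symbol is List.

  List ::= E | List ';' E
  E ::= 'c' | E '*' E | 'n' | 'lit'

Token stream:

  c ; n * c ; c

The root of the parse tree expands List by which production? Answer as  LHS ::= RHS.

List ::= List ';' E

[List [List [List [E c]] ; [E [E n] * [E c]]] ; [E c]]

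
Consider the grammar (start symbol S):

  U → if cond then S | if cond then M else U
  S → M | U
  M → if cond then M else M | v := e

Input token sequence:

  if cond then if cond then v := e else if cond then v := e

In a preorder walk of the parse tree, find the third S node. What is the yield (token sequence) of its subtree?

[S [U if cond then [S [U if cond then [M v := e] else [U if cond then [S [M v := e]]]]]]]

v := e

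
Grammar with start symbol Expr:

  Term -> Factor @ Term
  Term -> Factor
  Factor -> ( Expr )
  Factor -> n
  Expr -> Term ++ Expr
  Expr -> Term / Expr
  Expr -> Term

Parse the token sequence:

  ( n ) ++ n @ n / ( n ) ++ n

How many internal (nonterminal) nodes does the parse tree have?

20

[Expr [Term [Factor ( [Expr [Term [Factor n]]] )]] ++ [Expr [Term [Factor n] @ [Term [Factor n]]] / [Expr [Term [Factor ( [Expr [Term [Factor n]]] )]] ++ [Expr [Term [Factor n]]]]]]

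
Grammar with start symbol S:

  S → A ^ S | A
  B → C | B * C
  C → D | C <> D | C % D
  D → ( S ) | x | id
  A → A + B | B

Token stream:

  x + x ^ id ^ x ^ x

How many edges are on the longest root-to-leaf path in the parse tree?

[S [A [A [B [C [D x]]]] + [B [C [D x]]]] ^ [S [A [B [C [D id]]]] ^ [S [A [B [C [D x]]]] ^ [S [A [B [C [D x]]]]]]]]

8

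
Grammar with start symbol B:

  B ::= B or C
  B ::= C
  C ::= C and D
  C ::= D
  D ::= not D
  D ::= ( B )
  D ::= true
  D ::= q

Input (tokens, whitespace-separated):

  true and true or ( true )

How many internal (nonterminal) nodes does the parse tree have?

[B [B [C [C [D true]] and [D true]]] or [C [D ( [B [C [D true]]] )]]]

11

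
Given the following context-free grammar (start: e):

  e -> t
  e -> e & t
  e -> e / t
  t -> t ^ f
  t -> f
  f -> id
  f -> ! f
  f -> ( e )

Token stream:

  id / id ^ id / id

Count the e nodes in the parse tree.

3

[e [e [e [t [f id]]] / [t [t [f id]] ^ [f id]]] / [t [f id]]]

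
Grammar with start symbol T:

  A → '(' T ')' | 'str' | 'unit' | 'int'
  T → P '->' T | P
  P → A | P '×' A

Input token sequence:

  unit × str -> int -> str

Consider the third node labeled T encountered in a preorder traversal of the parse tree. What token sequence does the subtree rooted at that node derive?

[T [P [P [A unit]] × [A str]] -> [T [P [A int]] -> [T [P [A str]]]]]

str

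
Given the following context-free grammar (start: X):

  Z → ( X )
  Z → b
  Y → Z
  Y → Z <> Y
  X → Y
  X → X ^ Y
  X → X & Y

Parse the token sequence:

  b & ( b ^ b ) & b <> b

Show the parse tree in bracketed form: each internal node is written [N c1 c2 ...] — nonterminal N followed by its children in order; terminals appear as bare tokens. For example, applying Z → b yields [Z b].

X
X & Y
X & Y & Y
Y & Y & Y
Z & Y & Y
b & Y & Y
b & Z & Y
b & ( X ) & Y
b & ( X ^ Y ) & Y
b & ( Y ^ Y ) & Y
b & ( Z ^ Y ) & Y
b & ( b ^ Y ) & Y
b & ( b ^ Z ) & Y
b & ( b ^ b ) & Y
b & ( b ^ b ) & Z <> Y
b & ( b ^ b ) & b <> Y
b & ( b ^ b ) & b <> Z
b & ( b ^ b ) & b <> b

[X [X [X [Y [Z b]]] & [Y [Z ( [X [X [Y [Z b]]] ^ [Y [Z b]]] )]]] & [Y [Z b] <> [Y [Z b]]]]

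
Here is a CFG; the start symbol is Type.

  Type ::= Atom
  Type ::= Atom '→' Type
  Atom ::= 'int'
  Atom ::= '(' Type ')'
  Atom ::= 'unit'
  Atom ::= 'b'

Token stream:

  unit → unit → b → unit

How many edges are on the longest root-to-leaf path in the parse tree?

5

[Type [Atom unit] → [Type [Atom unit] → [Type [Atom b] → [Type [Atom unit]]]]]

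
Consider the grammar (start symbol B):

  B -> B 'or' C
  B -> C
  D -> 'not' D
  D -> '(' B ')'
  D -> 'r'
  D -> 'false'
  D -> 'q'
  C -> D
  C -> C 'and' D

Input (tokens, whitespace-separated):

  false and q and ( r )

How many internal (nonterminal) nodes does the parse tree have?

10

[B [C [C [C [D false]] and [D q]] and [D ( [B [C [D r]]] )]]]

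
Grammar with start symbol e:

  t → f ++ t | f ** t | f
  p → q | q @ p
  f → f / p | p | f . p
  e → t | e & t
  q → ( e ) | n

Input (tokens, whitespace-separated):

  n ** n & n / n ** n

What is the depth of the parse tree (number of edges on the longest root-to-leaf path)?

7

[e [e [t [f [p [q n]]] ** [t [f [p [q n]]]]]] & [t [f [f [p [q n]]] / [p [q n]]] ** [t [f [p [q n]]]]]]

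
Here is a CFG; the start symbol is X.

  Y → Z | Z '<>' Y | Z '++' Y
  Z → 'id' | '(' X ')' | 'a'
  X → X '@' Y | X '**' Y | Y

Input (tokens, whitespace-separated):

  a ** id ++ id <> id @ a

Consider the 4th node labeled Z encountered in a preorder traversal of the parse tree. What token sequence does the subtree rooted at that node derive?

[X [X [X [Y [Z a]]] ** [Y [Z id] ++ [Y [Z id] <> [Y [Z id]]]]] @ [Y [Z a]]]

id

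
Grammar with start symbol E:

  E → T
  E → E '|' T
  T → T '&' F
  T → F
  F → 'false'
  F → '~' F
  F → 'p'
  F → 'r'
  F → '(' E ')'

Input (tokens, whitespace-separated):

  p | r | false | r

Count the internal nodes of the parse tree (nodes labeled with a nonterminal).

12

[E [E [E [E [T [F p]]] | [T [F r]]] | [T [F false]]] | [T [F r]]]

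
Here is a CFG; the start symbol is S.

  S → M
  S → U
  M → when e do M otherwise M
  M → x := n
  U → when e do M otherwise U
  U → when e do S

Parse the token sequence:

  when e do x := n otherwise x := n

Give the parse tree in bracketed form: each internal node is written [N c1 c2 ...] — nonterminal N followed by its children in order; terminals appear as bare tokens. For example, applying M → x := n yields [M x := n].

[S [M when e do [M x := n] otherwise [M x := n]]]

S
M
when e do M otherwise M
when e do x := n otherwise M
when e do x := n otherwise x := n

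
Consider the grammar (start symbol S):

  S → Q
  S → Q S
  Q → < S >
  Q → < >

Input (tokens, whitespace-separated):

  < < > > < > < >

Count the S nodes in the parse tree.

[S [Q < [S [Q < >]] >] [S [Q < >] [S [Q < >]]]]

4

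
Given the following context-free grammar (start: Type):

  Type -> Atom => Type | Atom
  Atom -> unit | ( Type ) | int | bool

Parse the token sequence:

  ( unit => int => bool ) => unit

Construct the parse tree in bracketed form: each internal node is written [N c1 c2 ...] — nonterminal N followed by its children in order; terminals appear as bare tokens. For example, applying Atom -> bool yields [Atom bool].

[Type [Atom ( [Type [Atom unit] => [Type [Atom int] => [Type [Atom bool]]]] )] => [Type [Atom unit]]]

Type
Atom => Type
( Type ) => Type
( Atom => Type ) => Type
( unit => Type ) => Type
( unit => Atom => Type ) => Type
( unit => int => Type ) => Type
( unit => int => Atom ) => Type
( unit => int => bool ) => Type
( unit => int => bool ) => Atom
( unit => int => bool ) => unit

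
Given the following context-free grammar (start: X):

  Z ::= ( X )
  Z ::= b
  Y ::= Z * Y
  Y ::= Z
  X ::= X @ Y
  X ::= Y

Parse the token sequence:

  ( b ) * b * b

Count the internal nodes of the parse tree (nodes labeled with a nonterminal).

[X [Y [Z ( [X [Y [Z b]]] )] * [Y [Z b] * [Y [Z b]]]]]

10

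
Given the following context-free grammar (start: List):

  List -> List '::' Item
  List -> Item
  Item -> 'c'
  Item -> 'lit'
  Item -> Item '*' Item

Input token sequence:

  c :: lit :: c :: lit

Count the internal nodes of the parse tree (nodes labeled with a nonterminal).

[List [List [List [List [Item c]] :: [Item lit]] :: [Item c]] :: [Item lit]]

8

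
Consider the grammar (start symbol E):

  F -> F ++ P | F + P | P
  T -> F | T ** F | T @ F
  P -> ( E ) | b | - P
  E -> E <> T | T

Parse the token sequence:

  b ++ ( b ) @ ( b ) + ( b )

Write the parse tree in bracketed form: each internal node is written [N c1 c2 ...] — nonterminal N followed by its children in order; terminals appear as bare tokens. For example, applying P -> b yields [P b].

E
T
T @ F
F @ F
F ++ P @ F
P ++ P @ F
b ++ P @ F
b ++ ( E ) @ F
b ++ ( T ) @ F
b ++ ( F ) @ F
b ++ ( P ) @ F
b ++ ( b ) @ F
b ++ ( b ) @ F + P
b ++ ( b ) @ P + P
b ++ ( b ) @ ( E ) + P
b ++ ( b ) @ ( T ) + P
b ++ ( b ) @ ( F ) + P
b ++ ( b ) @ ( P ) + P
b ++ ( b ) @ ( b ) + P
b ++ ( b ) @ ( b ) + ( E )
b ++ ( b ) @ ( b ) + ( T )
b ++ ( b ) @ ( b ) + ( F )
b ++ ( b ) @ ( b ) + ( P )
b ++ ( b ) @ ( b ) + ( b )

[E [T [T [F [F [P b]] ++ [P ( [E [T [F [P b]]]] )]]] @ [F [F [P ( [E [T [F [P b]]]] )]] + [P ( [E [T [F [P b]]]] )]]]]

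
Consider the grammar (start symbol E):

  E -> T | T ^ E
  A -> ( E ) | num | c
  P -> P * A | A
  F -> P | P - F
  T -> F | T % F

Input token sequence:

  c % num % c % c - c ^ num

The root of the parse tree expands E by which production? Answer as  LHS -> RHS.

[E [T [T [T [T [F [P [A c]]]] % [F [P [A num]]]] % [F [P [A c]]]] % [F [P [A c]] - [F [P [A c]]]]] ^ [E [T [F [P [A num]]]]]]

E -> T ^ E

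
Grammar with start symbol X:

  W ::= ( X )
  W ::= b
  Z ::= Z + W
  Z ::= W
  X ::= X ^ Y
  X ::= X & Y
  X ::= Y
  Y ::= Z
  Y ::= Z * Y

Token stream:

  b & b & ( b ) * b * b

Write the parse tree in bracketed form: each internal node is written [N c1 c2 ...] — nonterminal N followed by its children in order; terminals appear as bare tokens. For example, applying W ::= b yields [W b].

X
X & Y
X & Y & Y
Y & Y & Y
Z & Y & Y
W & Y & Y
b & Y & Y
b & Z & Y
b & W & Y
b & b & Y
b & b & Z * Y
b & b & W * Y
b & b & ( X ) * Y
b & b & ( Y ) * Y
b & b & ( Z ) * Y
b & b & ( W ) * Y
b & b & ( b ) * Y
b & b & ( b ) * Z * Y
b & b & ( b ) * W * Y
b & b & ( b ) * b * Y
b & b & ( b ) * b * Z
b & b & ( b ) * b * W
b & b & ( b ) * b * b

[X [X [X [Y [Z [W b]]]] & [Y [Z [W b]]]] & [Y [Z [W ( [X [Y [Z [W b]]]] )]] * [Y [Z [W b]] * [Y [Z [W b]]]]]]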